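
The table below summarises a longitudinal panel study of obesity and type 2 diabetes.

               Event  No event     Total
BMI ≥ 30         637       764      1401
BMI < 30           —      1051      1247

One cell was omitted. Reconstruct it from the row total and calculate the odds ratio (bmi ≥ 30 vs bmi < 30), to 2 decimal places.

4.47

The missing cell is in the unexposed row: 1247 − 1051 = 196.
So a = 637, b = 764, c = 196, d = 1051.
OR = (a·d)/(b·c) = (637 × 1051) / (764 × 196) = 669487 / 149744 = 4.47088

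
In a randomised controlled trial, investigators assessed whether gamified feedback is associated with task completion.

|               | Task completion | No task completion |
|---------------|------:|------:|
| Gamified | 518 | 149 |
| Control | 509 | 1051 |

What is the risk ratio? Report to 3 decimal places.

2.380

Cells: a = 518, b = 149, c = 509, d = 1051.
Risk in exposed = 518/667 = 0.77661; risk in unexposed = 509/1560 = 0.32628.
RR = 0.77661 / 0.32628 = 2.38019
The risk among the exposed is 2.38 times that among the unexposed.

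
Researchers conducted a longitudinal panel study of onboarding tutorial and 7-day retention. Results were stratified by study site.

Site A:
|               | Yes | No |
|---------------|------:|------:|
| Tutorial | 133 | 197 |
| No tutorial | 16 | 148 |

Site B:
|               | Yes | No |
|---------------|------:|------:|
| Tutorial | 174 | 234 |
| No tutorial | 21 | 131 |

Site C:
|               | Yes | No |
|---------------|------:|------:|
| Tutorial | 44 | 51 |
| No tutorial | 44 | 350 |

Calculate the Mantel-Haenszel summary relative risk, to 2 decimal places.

RR_MH = Σ(aᵢ·n₀ᵢ/nᵢ) / Σ(cᵢ·n₁ᵢ/nᵢ), with n₁ᵢ = aᵢ+bᵢ (exposed), n₀ᵢ = cᵢ+dᵢ (unexposed), nᵢ = n₁ᵢ+n₀ᵢ.
Stratum 1 (Site A): n₁ = 330, n₀ = 164, n = 494; a·n₀/n = 133·164/494 = 44.1538; c·n₁/n = 16·330/494 = 10.6883
Stratum 2 (Site B): n₁ = 408, n₀ = 152, n = 560; a·n₀/n = 174·152/560 = 47.2286; c·n₁/n = 21·408/560 = 15.3000
Stratum 3 (Site C): n₁ = 95, n₀ = 394, n = 489; a·n₀/n = 44·394/489 = 35.4519; c·n₁/n = 44·95/489 = 8.5481
RR_MH = (44.1538 + 47.2286 + 35.4519) / (10.6883 + 15.3000 + 8.5481) = 126.8344 / 34.5363 = 3.67249

3.67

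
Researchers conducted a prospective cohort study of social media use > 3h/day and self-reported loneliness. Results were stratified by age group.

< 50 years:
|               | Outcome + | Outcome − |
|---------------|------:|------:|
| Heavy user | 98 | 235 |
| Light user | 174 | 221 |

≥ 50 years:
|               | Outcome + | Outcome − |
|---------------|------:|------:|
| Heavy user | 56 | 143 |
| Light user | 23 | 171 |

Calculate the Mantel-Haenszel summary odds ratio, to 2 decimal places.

OR_MH = Σ(aᵢdᵢ/nᵢ) / Σ(bᵢcᵢ/nᵢ), where nᵢ is the stratum total.
Stratum 1 (< 50 years): n = 728; a·d/n = 98·221/728 = 29.7500; b·c/n = 235·174/728 = 56.1676
Stratum 2 (≥ 50 years): n = 393; a·d/n = 56·171/393 = 24.3664; b·c/n = 143·23/393 = 8.3690
OR_MH = (29.7500 + 24.3664) / (56.1676 + 8.3690) = 54.1164 / 64.5365 = 0.83854

0.84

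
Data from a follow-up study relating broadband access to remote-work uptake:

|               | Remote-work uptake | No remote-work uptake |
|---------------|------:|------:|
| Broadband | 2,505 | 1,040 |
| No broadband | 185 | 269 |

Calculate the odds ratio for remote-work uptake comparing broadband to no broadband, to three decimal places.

Cells: a = 2505, b = 1040, c = 185, d = 269.
OR = (a·d)/(b·c) = (2505 × 269) / (1040 × 185) = 673845 / 192400 = 3.50231
The odds of remote-work uptake are about 3.50 times as high in the broadband group.

3.502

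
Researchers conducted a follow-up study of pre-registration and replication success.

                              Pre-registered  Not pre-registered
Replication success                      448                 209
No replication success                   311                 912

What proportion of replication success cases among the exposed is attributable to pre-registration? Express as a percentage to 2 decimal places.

Reading the table with exposure as columns: a = 448 (Pre-registered, case), b = 311 (Pre-registered, non-case), c = 209 (Not pre-registered, case), d = 912.
Risk in exposed = 448/759 = 0.59025; risk in unexposed = 209/1121 = 0.18644.
RR = 0.59025/0.18644 = 3.16589
AR% = (RR − 1)/RR × 100 = (3.16589 − 1)/3.16589 × 100 = 68.4133%

68.41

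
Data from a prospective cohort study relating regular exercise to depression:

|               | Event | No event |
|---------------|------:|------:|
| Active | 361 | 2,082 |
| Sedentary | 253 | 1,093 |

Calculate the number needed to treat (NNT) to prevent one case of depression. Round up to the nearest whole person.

25

Risk in treated group = 361/2443 = 0.14777; risk in control = 253/1346 = 0.18796.
Absolute risk reduction = 0.18796 − 0.14777 = 0.04020
NNT = 1 / ARR = 1 / 0.04020 = 24.879 → round up → 25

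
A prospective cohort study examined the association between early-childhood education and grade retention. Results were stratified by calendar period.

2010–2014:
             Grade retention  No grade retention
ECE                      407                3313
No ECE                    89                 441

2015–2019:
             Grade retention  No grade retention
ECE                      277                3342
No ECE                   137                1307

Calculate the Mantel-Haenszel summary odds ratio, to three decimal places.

0.712

OR_MH = Σ(aᵢdᵢ/nᵢ) / Σ(bᵢcᵢ/nᵢ), where nᵢ is the stratum total.
Stratum 1 (2010–2014): n = 4250; a·d/n = 407·441/4250 = 42.2322; b·c/n = 3313·89/4250 = 69.3781
Stratum 2 (2015–2019): n = 5063; a·d/n = 277·1307/5063 = 71.5068; b·c/n = 3342·137/5063 = 90.4314
OR_MH = (42.2322 + 71.5068) / (69.3781 + 90.4314) = 113.7390 / 159.8095 = 0.71172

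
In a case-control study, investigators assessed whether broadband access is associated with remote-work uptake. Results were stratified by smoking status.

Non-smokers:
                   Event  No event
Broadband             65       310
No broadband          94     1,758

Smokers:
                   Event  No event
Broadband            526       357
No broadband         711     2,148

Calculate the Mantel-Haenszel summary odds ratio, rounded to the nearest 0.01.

OR_MH = Σ(aᵢdᵢ/nᵢ) / Σ(bᵢcᵢ/nᵢ), where nᵢ is the stratum total.
Stratum 1 (Non-smokers): n = 2227; a·d/n = 65·1758/2227 = 51.3112; b·c/n = 310·94/2227 = 13.0849
Stratum 2 (Smokers): n = 3742; a·d/n = 526·2148/3742 = 301.9369; b·c/n = 357·711/3742 = 67.8319
OR_MH = (51.3112 + 301.9369) / (13.0849 + 67.8319) = 353.2481 / 80.9168 = 4.36557

4.37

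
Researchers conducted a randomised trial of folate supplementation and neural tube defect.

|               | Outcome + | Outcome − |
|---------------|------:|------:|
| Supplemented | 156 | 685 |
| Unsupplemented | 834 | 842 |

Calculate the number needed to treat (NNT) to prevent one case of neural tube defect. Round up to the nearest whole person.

Risk in treated group = 156/841 = 0.18549; risk in control = 834/1676 = 0.49761.
Absolute risk reduction = 0.49761 − 0.18549 = 0.31212
NNT = 1 / ARR = 1 / 0.31212 = 3.204 → round up → 4

4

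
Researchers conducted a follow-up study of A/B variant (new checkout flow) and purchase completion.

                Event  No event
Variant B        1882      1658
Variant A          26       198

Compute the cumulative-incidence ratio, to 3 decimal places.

4.580

Cells: a = 1882, b = 1658, c = 26, d = 198.
Risk in exposed = 1882/3540 = 0.53164; risk in unexposed = 26/224 = 0.11607.
RR = 0.53164 / 0.11607 = 4.58027
The risk among the exposed is 4.58 times that among the unexposed.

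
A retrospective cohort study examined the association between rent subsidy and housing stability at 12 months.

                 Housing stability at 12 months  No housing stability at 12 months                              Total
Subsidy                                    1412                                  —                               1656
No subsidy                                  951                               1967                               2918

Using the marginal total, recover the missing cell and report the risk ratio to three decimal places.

2.616

The missing cell is in the exposed row: 1656 − 1412 = 244.
So a = 1412, b = 244, c = 951, d = 1967.
RR = [a/(a+b)] / [c/(c+d)] = (1412/1656) / (951/2918) = 0.85266/0.32591 = 2.61625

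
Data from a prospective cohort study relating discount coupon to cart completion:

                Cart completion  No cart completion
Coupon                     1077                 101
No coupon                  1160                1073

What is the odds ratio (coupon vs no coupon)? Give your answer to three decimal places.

Cells: a = 1077, b = 101, c = 1160, d = 1073.
OR = (a·d)/(b·c) = (1077 × 1073) / (101 × 1160) = 1155621 / 117160 = 9.86361
The odds of cart completion are about 9.86 times as high in the coupon group.

9.864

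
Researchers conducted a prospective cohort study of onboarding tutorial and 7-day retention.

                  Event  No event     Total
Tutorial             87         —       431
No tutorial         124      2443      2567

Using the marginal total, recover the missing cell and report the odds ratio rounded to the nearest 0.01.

4.98

The missing cell is in the exposed row: 431 − 87 = 344.
So a = 87, b = 344, c = 124, d = 2443.
OR = (a·d)/(b·c) = (87 × 2443) / (344 × 124) = 212541 / 42656 = 4.98268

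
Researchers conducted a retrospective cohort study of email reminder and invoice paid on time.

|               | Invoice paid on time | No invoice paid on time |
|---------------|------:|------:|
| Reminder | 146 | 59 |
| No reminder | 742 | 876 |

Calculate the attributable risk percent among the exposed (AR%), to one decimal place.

35.6

Cells: a = 146, b = 59, c = 742, d = 876.
Risk in exposed = 146/205 = 0.71220; risk in unexposed = 742/1618 = 0.45859.
RR = 0.71220/0.45859 = 1.55301
AR% = (RR − 1)/RR × 100 = (1.55301 − 1)/1.55301 × 100 = 35.6088%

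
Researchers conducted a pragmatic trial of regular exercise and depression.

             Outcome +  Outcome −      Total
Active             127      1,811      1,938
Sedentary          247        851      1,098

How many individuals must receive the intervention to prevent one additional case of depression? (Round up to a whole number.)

Risk in treated group = 127/1938 = 0.06553; risk in control = 247/1098 = 0.22495.
Absolute risk reduction = 0.22495 − 0.06553 = 0.15942
NNT = 1 / ARR = 1 / 0.15942 = 6.273 → round up → 7

7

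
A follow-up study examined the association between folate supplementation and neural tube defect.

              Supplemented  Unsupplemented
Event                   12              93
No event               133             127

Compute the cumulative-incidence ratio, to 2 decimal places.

Reading the table with exposure as columns: a = 12 (Supplemented, case), b = 133 (Supplemented, non-case), c = 93 (Unsupplemented, case), d = 127.
Risk in exposed = 12/145 = 0.08276; risk in unexposed = 93/220 = 0.42273.
RR = 0.08276 / 0.42273 = 0.19577
The risk is 80% lower among the exposed than among the unexposed.

0.20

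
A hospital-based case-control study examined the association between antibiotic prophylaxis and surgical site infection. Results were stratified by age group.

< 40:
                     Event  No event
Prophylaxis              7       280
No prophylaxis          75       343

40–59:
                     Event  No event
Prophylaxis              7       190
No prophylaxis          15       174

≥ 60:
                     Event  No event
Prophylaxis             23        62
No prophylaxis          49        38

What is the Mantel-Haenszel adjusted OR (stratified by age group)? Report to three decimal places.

0.212

OR_MH = Σ(aᵢdᵢ/nᵢ) / Σ(bᵢcᵢ/nᵢ), where nᵢ is the stratum total.
Stratum 1 (< 40): n = 705; a·d/n = 7·343/705 = 3.4057; b·c/n = 280·75/705 = 29.7872
Stratum 2 (40–59): n = 386; a·d/n = 7·174/386 = 3.1554; b·c/n = 190·15/386 = 7.3834
Stratum 3 (≥ 60): n = 172; a·d/n = 23·38/172 = 5.0814; b·c/n = 62·49/172 = 17.6628
OR_MH = (3.4057 + 3.1554 + 5.0814) / (29.7872 + 7.3834 + 17.6628) = 11.6425 / 54.8334 = 0.21232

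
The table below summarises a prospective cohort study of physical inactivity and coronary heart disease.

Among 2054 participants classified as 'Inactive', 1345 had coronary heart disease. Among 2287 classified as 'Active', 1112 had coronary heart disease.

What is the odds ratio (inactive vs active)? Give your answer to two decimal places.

2.00

From the description: a = 1345, b = 709, c = 1112, d = 1175.
OR = (a·d)/(b·c) = (1345 × 1175) / (709 × 1112) = 1580375 / 788408 = 2.00451
The odds of coronary heart disease are about 2.00 times as high in the inactive group.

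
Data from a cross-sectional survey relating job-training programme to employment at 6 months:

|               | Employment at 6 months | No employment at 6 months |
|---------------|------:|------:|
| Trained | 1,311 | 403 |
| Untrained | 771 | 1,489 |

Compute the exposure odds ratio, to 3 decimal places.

6.283

Cells: a = 1311, b = 403, c = 771, d = 1489.
OR = (a·d)/(b·c) = (1311 × 1489) / (403 × 771) = 1952079 / 310713 = 6.28258
The odds of employment at 6 months are about 6.28 times as high in the trained group.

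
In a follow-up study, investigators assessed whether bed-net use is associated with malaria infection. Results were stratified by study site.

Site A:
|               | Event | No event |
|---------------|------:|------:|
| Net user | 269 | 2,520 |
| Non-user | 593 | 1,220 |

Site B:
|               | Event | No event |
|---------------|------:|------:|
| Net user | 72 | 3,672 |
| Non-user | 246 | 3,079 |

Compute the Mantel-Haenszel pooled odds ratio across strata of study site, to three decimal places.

OR_MH = Σ(aᵢdᵢ/nᵢ) / Σ(bᵢcᵢ/nᵢ), where nᵢ is the stratum total.
Stratum 1 (Site A): n = 4602; a·d/n = 269·1220/4602 = 71.3125; b·c/n = 2520·593/4602 = 324.7197
Stratum 2 (Site B): n = 7069; a·d/n = 72·3079/7069 = 31.3606; b·c/n = 3672·246/7069 = 127.7850
OR_MH = (71.3125 + 31.3606) / (324.7197 + 127.7850) = 102.6731 / 452.5047 = 0.22690

0.227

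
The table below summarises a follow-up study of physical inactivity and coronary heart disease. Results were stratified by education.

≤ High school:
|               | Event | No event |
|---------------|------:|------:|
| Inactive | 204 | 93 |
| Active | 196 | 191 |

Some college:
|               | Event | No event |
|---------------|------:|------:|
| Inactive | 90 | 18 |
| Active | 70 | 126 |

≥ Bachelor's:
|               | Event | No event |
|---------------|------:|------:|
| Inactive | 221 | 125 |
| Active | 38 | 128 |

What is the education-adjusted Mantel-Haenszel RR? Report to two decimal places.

1.81

RR_MH = Σ(aᵢ·n₀ᵢ/nᵢ) / Σ(cᵢ·n₁ᵢ/nᵢ), with n₁ᵢ = aᵢ+bᵢ (exposed), n₀ᵢ = cᵢ+dᵢ (unexposed), nᵢ = n₁ᵢ+n₀ᵢ.
Stratum 1 (≤ High school): n₁ = 297, n₀ = 387, n = 684; a·n₀/n = 204·387/684 = 115.4211; c·n₁/n = 196·297/684 = 85.1053
Stratum 2 (Some college): n₁ = 108, n₀ = 196, n = 304; a·n₀/n = 90·196/304 = 58.0263; c·n₁/n = 70·108/304 = 24.8684
Stratum 3 (≥ Bachelor's): n₁ = 346, n₀ = 166, n = 512; a·n₀/n = 221·166/512 = 71.6523; c·n₁/n = 38·346/512 = 25.6797
RR_MH = (115.4211 + 58.0263 + 71.6523) / (85.1053 + 24.8684 + 25.6797) = 245.0997 / 135.6534 = 1.80681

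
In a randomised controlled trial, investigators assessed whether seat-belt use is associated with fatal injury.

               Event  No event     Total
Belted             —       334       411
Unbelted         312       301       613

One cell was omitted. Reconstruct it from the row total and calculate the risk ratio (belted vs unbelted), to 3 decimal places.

The missing cell is in the exposed row: 411 − 334 = 77.
So a = 77, b = 334, c = 312, d = 301.
RR = [a/(a+b)] / [c/(c+d)] = (77/411) / (312/613) = 0.18735/0.50897 = 0.36809

0.368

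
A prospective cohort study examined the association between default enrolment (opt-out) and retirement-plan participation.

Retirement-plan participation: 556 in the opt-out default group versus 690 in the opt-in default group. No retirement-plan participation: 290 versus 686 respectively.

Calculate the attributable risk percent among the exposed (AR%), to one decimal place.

23.7

From the description: a = 556, b = 290, c = 690, d = 686.
Risk in exposed = 556/846 = 0.65721; risk in unexposed = 690/1376 = 0.50145.
RR = 0.65721/0.50145 = 1.31061
AR% = (RR − 1)/RR × 100 = (1.31061 − 1)/1.31061 × 100 = 23.6997%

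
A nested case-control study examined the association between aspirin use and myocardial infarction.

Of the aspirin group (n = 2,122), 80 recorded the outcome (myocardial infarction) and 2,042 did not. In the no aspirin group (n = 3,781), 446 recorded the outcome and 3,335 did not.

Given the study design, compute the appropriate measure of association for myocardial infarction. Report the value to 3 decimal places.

From the description: a = 80, b = 2042, c = 446, d = 3335.
This is a nested case-control study: participants were sampled on outcome status, so risks in the source population cannot be estimated directly — relative risk is not valid here. The odds ratio is the appropriate measure.
OR = (a·d)/(b·c) = (80 × 3335) / (2042 × 446) = 266800 / 910732 = 0.29295

0.293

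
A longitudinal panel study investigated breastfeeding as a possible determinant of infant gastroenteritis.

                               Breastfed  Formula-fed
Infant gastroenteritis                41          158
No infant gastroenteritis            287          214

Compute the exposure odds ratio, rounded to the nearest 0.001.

0.193

Reading the table with exposure as columns: a = 41 (Breastfed, case), b = 287 (Breastfed, non-case), c = 158 (Formula-fed, case), d = 214.
OR = (a·d)/(b·c) = (41 × 214) / (287 × 158) = 8774 / 45346 = 0.19349
Exposure is associated with lower odds of infant gastroenteritis (OR = 0.19 < 1).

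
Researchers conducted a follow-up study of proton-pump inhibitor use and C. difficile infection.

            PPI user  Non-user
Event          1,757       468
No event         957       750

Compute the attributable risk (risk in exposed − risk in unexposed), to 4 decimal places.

0.2631

Reading the table with exposure as columns: a = 1757 (PPI user, case), b = 957 (PPI user, non-case), c = 468 (Non-user, case), d = 750.
Risk in exposed = 1757/2714 = 0.647384; risk in unexposed = 468/1218 = 0.384236.
Risk difference = 0.647384 − 0.384236 = 0.263147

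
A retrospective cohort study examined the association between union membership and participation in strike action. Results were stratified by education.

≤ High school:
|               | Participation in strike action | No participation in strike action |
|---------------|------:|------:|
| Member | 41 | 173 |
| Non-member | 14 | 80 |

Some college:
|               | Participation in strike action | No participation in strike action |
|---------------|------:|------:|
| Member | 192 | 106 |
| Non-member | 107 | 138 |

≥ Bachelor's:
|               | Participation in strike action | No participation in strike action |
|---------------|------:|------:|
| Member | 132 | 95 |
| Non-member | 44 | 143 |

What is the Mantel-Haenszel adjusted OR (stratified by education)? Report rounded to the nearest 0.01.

2.70

OR_MH = Σ(aᵢdᵢ/nᵢ) / Σ(bᵢcᵢ/nᵢ), where nᵢ is the stratum total.
Stratum 1 (≤ High school): n = 308; a·d/n = 41·80/308 = 10.6494; b·c/n = 173·14/308 = 7.8636
Stratum 2 (Some college): n = 543; a·d/n = 192·138/543 = 48.7956; b·c/n = 106·107/543 = 20.8877
Stratum 3 (≥ Bachelor's): n = 414; a·d/n = 132·143/414 = 45.5942; b·c/n = 95·44/414 = 10.0966
OR_MH = (10.6494 + 48.7956 + 45.5942) / (7.8636 + 20.8877 + 10.0966) = 105.0391 / 38.8479 = 2.70386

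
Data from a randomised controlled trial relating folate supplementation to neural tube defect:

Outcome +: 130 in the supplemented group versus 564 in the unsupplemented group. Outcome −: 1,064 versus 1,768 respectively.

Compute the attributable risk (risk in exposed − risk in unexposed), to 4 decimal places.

-0.1330

From the description: a = 130, b = 1064, c = 564, d = 1768.
Risk in exposed = 130/1194 = 0.108878; risk in unexposed = 564/2332 = 0.241852.
Risk difference = 0.108878 − 0.241852 = -0.132975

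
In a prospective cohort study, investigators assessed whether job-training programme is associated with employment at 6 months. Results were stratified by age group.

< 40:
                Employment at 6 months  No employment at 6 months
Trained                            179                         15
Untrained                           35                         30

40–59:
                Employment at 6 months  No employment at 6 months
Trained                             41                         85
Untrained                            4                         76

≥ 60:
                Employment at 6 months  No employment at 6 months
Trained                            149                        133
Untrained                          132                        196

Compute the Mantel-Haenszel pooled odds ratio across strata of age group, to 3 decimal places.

2.580

OR_MH = Σ(aᵢdᵢ/nᵢ) / Σ(bᵢcᵢ/nᵢ), where nᵢ is the stratum total.
Stratum 1 (< 40): n = 259; a·d/n = 179·30/259 = 20.7336; b·c/n = 15·35/259 = 2.0270
Stratum 2 (40–59): n = 206; a·d/n = 41·76/206 = 15.1262; b·c/n = 85·4/206 = 1.6505
Stratum 3 (≥ 60): n = 610; a·d/n = 149·196/610 = 47.8754; b·c/n = 133·132/610 = 28.7803
OR_MH = (20.7336 + 15.1262 + 47.8754) / (2.0270 + 1.6505 + 28.7803) = 83.7352 / 32.4578 = 2.57981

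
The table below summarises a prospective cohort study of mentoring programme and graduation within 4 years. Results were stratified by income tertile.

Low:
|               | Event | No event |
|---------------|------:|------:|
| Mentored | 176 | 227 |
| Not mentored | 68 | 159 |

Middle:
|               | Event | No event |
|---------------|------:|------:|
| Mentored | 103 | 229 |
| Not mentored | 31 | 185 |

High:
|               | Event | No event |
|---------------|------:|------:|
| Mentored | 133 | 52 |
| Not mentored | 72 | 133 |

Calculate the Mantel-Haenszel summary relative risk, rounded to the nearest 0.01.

1.80

RR_MH = Σ(aᵢ·n₀ᵢ/nᵢ) / Σ(cᵢ·n₁ᵢ/nᵢ), with n₁ᵢ = aᵢ+bᵢ (exposed), n₀ᵢ = cᵢ+dᵢ (unexposed), nᵢ = n₁ᵢ+n₀ᵢ.
Stratum 1 (Low): n₁ = 403, n₀ = 227, n = 630; a·n₀/n = 176·227/630 = 63.4159; c·n₁/n = 68·403/630 = 43.4984
Stratum 2 (Middle): n₁ = 332, n₀ = 216, n = 548; a·n₀/n = 103·216/548 = 40.5985; c·n₁/n = 31·332/548 = 18.7810
Stratum 3 (High): n₁ = 185, n₀ = 205, n = 390; a·n₀/n = 133·205/390 = 69.9103; c·n₁/n = 72·185/390 = 34.1538
RR_MH = (63.4159 + 40.5985 + 69.9103) / (43.4984 + 18.7810 + 34.1538) = 173.9247 / 96.4333 = 1.80358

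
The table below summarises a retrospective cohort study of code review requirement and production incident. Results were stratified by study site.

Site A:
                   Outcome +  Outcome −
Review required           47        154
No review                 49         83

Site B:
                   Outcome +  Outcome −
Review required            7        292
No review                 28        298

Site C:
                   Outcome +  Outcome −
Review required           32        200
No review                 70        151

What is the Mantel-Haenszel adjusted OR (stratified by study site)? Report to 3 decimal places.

OR_MH = Σ(aᵢdᵢ/nᵢ) / Σ(bᵢcᵢ/nᵢ), where nᵢ is the stratum total.
Stratum 1 (Site A): n = 333; a·d/n = 47·83/333 = 11.7147; b·c/n = 154·49/333 = 22.6607
Stratum 2 (Site B): n = 625; a·d/n = 7·298/625 = 3.3376; b·c/n = 292·28/625 = 13.0816
Stratum 3 (Site C): n = 453; a·d/n = 32·151/453 = 10.6667; b·c/n = 200·70/453 = 30.9051
OR_MH = (11.7147 + 3.3376 + 10.6667) / (22.6607 + 13.0816 + 30.9051) = 25.7190 / 66.6473 = 0.38590

0.386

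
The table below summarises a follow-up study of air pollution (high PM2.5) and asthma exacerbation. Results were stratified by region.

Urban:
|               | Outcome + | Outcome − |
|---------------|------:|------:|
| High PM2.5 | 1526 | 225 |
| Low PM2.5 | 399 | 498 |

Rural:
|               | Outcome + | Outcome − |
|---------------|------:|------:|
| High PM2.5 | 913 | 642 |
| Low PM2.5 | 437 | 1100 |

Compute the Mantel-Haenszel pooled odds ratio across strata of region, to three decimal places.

4.909

OR_MH = Σ(aᵢdᵢ/nᵢ) / Σ(bᵢcᵢ/nᵢ), where nᵢ is the stratum total.
Stratum 1 (Urban): n = 2648; a·d/n = 1526·498/2648 = 286.9894; b·c/n = 225·399/2648 = 33.9029
Stratum 2 (Rural): n = 3092; a·d/n = 913·1100/3092 = 324.8060; b·c/n = 642·437/3092 = 90.7354
OR_MH = (286.9894 + 324.8060) / (33.9029 + 90.7354) = 611.7954 / 124.6384 = 4.90856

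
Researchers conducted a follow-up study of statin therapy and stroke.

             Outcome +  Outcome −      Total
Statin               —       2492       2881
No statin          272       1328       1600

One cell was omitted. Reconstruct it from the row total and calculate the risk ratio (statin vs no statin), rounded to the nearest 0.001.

The missing cell is in the exposed row: 2881 − 2492 = 389.
So a = 389, b = 2492, c = 272, d = 1328.
RR = [a/(a+b)] / [c/(c+d)] = (389/2881) / (272/1600) = 0.13502/0.17000 = 0.79425

0.794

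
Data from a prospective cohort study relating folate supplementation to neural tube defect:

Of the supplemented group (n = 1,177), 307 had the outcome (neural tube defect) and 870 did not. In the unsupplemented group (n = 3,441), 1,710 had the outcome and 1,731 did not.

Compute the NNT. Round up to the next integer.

5

Risk in treated group = 307/1177 = 0.26083; risk in control = 1710/3441 = 0.49695.
Absolute risk reduction = 0.49695 − 0.26083 = 0.23612
NNT = 1 / ARR = 1 / 0.23612 = 4.235 → round up → 5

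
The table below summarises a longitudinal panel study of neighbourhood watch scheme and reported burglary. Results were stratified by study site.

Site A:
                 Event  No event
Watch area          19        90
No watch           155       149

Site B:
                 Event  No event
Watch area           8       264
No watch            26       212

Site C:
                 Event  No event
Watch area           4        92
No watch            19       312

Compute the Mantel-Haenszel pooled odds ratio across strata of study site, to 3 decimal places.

OR_MH = Σ(aᵢdᵢ/nᵢ) / Σ(bᵢcᵢ/nᵢ), where nᵢ is the stratum total.
Stratum 1 (Site A): n = 413; a·d/n = 19·149/413 = 6.8547; b·c/n = 90·155/413 = 33.7772
Stratum 2 (Site B): n = 510; a·d/n = 8·212/510 = 3.3255; b·c/n = 264·26/510 = 13.4588
Stratum 3 (Site C): n = 427; a·d/n = 4·312/427 = 2.9227; b·c/n = 92·19/427 = 4.0937
OR_MH = (6.8547 + 3.3255 + 2.9227) / (33.7772 + 13.4588 + 4.0937) = 13.1029 / 51.3297 = 0.25527

0.255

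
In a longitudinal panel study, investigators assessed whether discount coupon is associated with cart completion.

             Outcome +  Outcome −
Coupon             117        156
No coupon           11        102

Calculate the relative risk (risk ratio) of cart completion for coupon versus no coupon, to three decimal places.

4.403

Cells: a = 117, b = 156, c = 11, d = 102.
Risk in exposed = 117/273 = 0.42857; risk in unexposed = 11/113 = 0.09735.
RR = 0.42857 / 0.09735 = 4.40260
The risk among the exposed is 4.40 times that among the unexposed.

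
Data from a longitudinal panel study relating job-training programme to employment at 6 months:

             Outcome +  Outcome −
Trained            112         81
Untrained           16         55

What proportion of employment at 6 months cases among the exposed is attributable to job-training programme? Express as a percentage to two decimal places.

Cells: a = 112, b = 81, c = 16, d = 55.
Risk in exposed = 112/193 = 0.58031; risk in unexposed = 16/71 = 0.22535.
RR = 0.58031/0.22535 = 2.57513
AR% = (RR − 1)/RR × 100 = (2.57513 − 1)/2.57513 × 100 = 61.1670%

61.17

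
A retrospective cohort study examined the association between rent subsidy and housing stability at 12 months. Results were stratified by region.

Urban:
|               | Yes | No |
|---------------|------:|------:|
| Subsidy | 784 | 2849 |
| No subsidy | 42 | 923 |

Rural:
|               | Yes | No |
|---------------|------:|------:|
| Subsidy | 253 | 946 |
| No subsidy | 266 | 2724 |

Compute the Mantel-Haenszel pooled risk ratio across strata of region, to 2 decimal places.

3.16

RR_MH = Σ(aᵢ·n₀ᵢ/nᵢ) / Σ(cᵢ·n₁ᵢ/nᵢ), with n₁ᵢ = aᵢ+bᵢ (exposed), n₀ᵢ = cᵢ+dᵢ (unexposed), nᵢ = n₁ᵢ+n₀ᵢ.
Stratum 1 (Urban): n₁ = 3633, n₀ = 965, n = 4598; a·n₀/n = 784·965/4598 = 164.5411; c·n₁/n = 42·3633/4598 = 33.1853
Stratum 2 (Rural): n₁ = 1199, n₀ = 2990, n = 4189; a·n₀/n = 253·2990/4189 = 180.5849; c·n₁/n = 266·1199/4189 = 76.1361
RR_MH = (164.5411 + 180.5849) / (33.1853 + 76.1361) = 345.1260 / 109.3214 = 3.15699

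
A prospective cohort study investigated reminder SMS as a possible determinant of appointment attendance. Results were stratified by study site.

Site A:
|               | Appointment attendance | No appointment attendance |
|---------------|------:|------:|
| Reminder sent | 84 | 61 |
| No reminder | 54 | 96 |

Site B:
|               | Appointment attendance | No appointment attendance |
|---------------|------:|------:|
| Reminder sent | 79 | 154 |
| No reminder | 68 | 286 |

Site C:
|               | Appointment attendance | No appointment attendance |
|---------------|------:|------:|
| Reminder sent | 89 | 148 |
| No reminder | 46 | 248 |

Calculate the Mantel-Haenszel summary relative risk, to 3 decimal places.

1.885

RR_MH = Σ(aᵢ·n₀ᵢ/nᵢ) / Σ(cᵢ·n₁ᵢ/nᵢ), with n₁ᵢ = aᵢ+bᵢ (exposed), n₀ᵢ = cᵢ+dᵢ (unexposed), nᵢ = n₁ᵢ+n₀ᵢ.
Stratum 1 (Site A): n₁ = 145, n₀ = 150, n = 295; a·n₀/n = 84·150/295 = 42.7119; c·n₁/n = 54·145/295 = 26.5424
Stratum 2 (Site B): n₁ = 233, n₀ = 354, n = 587; a·n₀/n = 79·354/587 = 47.6422; c·n₁/n = 68·233/587 = 26.9915
Stratum 3 (Site C): n₁ = 237, n₀ = 294, n = 531; a·n₀/n = 89·294/531 = 49.2768; c·n₁/n = 46·237/531 = 20.5311
RR_MH = (42.7119 + 47.6422 + 49.2768) / (26.5424 + 26.9915 + 20.5311) = 139.6309 / 74.0649 = 1.88525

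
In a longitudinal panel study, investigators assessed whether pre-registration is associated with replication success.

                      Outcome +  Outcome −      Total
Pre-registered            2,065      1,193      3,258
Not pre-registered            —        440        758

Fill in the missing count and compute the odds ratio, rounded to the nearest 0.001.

2.395

The missing cell is in the unexposed row: 758 − 440 = 318.
So a = 2065, b = 1193, c = 318, d = 440.
OR = (a·d)/(b·c) = (2065 × 440) / (1193 × 318) = 908600 / 379374 = 2.39500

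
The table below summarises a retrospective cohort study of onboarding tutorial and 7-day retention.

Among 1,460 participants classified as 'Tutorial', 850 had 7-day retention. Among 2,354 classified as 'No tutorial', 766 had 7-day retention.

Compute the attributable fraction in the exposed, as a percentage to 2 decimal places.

44.11

From the description: a = 850, b = 610, c = 766, d = 1588.
Risk in exposed = 850/1460 = 0.58219; risk in unexposed = 766/2354 = 0.32540.
RR = 0.58219/0.32540 = 1.78914
AR% = (RR − 1)/RR × 100 = (1.78914 − 1)/1.78914 × 100 = 44.1072%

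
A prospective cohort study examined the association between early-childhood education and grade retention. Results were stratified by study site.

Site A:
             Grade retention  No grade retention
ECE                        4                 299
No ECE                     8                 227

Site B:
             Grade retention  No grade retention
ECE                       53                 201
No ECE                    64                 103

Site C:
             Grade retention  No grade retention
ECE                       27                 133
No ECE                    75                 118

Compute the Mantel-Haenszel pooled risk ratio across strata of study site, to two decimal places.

0.49

RR_MH = Σ(aᵢ·n₀ᵢ/nᵢ) / Σ(cᵢ·n₁ᵢ/nᵢ), with n₁ᵢ = aᵢ+bᵢ (exposed), n₀ᵢ = cᵢ+dᵢ (unexposed), nᵢ = n₁ᵢ+n₀ᵢ.
Stratum 1 (Site A): n₁ = 303, n₀ = 235, n = 538; a·n₀/n = 4·235/538 = 1.7472; c·n₁/n = 8·303/538 = 4.5056
Stratum 2 (Site B): n₁ = 254, n₀ = 167, n = 421; a·n₀/n = 53·167/421 = 21.0238; c·n₁/n = 64·254/421 = 38.6128
Stratum 3 (Site C): n₁ = 160, n₀ = 193, n = 353; a·n₀/n = 27·193/353 = 14.7620; c·n₁/n = 75·160/353 = 33.9943
RR_MH = (1.7472 + 21.0238 + 14.7620) / (4.5056 + 38.6128 + 33.9943) = 37.5330 / 77.1127 = 0.48673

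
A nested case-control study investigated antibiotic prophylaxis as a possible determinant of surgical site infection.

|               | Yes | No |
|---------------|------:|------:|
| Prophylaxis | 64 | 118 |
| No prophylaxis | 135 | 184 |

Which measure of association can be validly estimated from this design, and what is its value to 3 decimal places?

Cells: a = 64, b = 118, c = 135, d = 184.
This is a nested case-control study: participants were sampled on outcome status, so risks in the source population cannot be estimated directly — relative risk is not valid here. The odds ratio is the appropriate measure.
OR = (a·d)/(b·c) = (64 × 184) / (118 × 135) = 11776 / 15930 = 0.73923

0.739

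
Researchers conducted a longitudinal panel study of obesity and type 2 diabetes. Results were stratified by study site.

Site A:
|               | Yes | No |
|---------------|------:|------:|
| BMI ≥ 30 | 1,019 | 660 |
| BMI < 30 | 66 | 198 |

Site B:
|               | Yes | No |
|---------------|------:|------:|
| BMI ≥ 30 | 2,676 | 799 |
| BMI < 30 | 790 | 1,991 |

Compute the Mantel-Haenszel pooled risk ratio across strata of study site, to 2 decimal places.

2.68

RR_MH = Σ(aᵢ·n₀ᵢ/nᵢ) / Σ(cᵢ·n₁ᵢ/nᵢ), with n₁ᵢ = aᵢ+bᵢ (exposed), n₀ᵢ = cᵢ+dᵢ (unexposed), nᵢ = n₁ᵢ+n₀ᵢ.
Stratum 1 (Site A): n₁ = 1679, n₀ = 264, n = 1943; a·n₀/n = 1019·264/1943 = 138.4539; c·n₁/n = 66·1679/1943 = 57.0324
Stratum 2 (Site B): n₁ = 3475, n₀ = 2781, n = 6256; a·n₀/n = 2676·2781/6256 = 1189.5710; c·n₁/n = 790·3475/6256 = 438.8187
RR_MH = (138.4539 + 1189.5710) / (57.0324 + 438.8187) = 1328.0249 / 495.8512 = 2.67827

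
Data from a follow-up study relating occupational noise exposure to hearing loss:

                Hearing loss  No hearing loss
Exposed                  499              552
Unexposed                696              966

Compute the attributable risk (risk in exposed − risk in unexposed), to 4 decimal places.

0.0560

Cells: a = 499, b = 552, c = 696, d = 966.
Risk in exposed = 499/1051 = 0.474786; risk in unexposed = 696/1662 = 0.418773.
Risk difference = 0.474786 − 0.418773 = 0.056013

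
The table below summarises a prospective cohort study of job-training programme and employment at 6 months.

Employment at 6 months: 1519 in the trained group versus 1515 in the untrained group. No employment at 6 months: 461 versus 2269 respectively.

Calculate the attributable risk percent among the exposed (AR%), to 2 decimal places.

From the description: a = 1519, b = 461, c = 1515, d = 2269.
Risk in exposed = 1519/1980 = 0.76717; risk in unexposed = 1515/3784 = 0.40037.
RR = 0.76717/0.40037 = 1.91616
AR% = (RR − 1)/RR × 100 = (1.91616 − 1)/1.91616 × 100 = 47.8122%

47.81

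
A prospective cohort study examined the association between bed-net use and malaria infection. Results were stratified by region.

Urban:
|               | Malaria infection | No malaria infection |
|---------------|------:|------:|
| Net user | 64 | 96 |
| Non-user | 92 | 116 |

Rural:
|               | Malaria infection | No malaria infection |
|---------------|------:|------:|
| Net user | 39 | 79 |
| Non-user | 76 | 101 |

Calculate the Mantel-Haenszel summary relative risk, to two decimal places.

0.85

RR_MH = Σ(aᵢ·n₀ᵢ/nᵢ) / Σ(cᵢ·n₁ᵢ/nᵢ), with n₁ᵢ = aᵢ+bᵢ (exposed), n₀ᵢ = cᵢ+dᵢ (unexposed), nᵢ = n₁ᵢ+n₀ᵢ.
Stratum 1 (Urban): n₁ = 160, n₀ = 208, n = 368; a·n₀/n = 64·208/368 = 36.1739; c·n₁/n = 92·160/368 = 40.0000
Stratum 2 (Rural): n₁ = 118, n₀ = 177, n = 295; a·n₀/n = 39·177/295 = 23.4000; c·n₁/n = 76·118/295 = 30.4000
RR_MH = (36.1739 + 23.4000) / (40.0000 + 30.4000) = 59.5739 / 70.4000 = 0.84622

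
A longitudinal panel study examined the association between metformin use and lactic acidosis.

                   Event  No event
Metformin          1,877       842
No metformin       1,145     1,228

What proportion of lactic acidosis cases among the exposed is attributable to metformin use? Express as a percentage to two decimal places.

Cells: a = 1877, b = 842, c = 1145, d = 1228.
Risk in exposed = 1877/2719 = 0.69033; risk in unexposed = 1145/2373 = 0.48251.
RR = 0.69033/0.48251 = 1.43070
AR% = (RR − 1)/RR × 100 = (1.43070 − 1)/1.43070 × 100 = 30.1039%

30.10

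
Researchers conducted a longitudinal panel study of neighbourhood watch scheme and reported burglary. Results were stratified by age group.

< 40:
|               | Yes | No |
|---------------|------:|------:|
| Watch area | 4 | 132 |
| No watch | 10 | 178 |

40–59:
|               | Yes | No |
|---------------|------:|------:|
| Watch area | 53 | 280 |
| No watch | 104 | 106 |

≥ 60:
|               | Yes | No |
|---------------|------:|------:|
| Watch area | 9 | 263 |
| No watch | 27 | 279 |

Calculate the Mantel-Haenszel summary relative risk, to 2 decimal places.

RR_MH = Σ(aᵢ·n₀ᵢ/nᵢ) / Σ(cᵢ·n₁ᵢ/nᵢ), with n₁ᵢ = aᵢ+bᵢ (exposed), n₀ᵢ = cᵢ+dᵢ (unexposed), nᵢ = n₁ᵢ+n₀ᵢ.
Stratum 1 (< 40): n₁ = 136, n₀ = 188, n = 324; a·n₀/n = 4·188/324 = 2.3210; c·n₁/n = 10·136/324 = 4.1975
Stratum 2 (40–59): n₁ = 333, n₀ = 210, n = 543; a·n₀/n = 53·210/543 = 20.4972; c·n₁/n = 104·333/543 = 63.7790
Stratum 3 (≥ 60): n₁ = 272, n₀ = 306, n = 578; a·n₀/n = 9·306/578 = 4.7647; c·n₁/n = 27·272/578 = 12.7059
RR_MH = (2.3210 + 20.4972 + 4.7647) / (4.1975 + 63.7790 + 12.7059) = 27.5829 / 80.6824 = 0.34187

0.34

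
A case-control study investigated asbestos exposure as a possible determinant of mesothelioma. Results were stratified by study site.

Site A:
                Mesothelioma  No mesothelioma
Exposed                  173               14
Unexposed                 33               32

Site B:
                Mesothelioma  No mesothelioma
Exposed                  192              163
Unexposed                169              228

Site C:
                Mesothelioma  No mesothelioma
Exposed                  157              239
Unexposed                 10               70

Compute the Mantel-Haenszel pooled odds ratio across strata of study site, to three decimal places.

OR_MH = Σ(aᵢdᵢ/nᵢ) / Σ(bᵢcᵢ/nᵢ), where nᵢ is the stratum total.
Stratum 1 (Site A): n = 252; a·d/n = 173·32/252 = 21.9683; b·c/n = 14·33/252 = 1.8333
Stratum 2 (Site B): n = 752; a·d/n = 192·228/752 = 58.2128; b·c/n = 163·169/752 = 36.6316
Stratum 3 (Site C): n = 476; a·d/n = 157·70/476 = 23.0882; b·c/n = 239·10/476 = 5.0210
OR_MH = (21.9683 + 58.2128 + 23.0882) / (1.8333 + 36.6316 + 5.0210) = 103.2693 / 43.4860 = 2.37477

2.375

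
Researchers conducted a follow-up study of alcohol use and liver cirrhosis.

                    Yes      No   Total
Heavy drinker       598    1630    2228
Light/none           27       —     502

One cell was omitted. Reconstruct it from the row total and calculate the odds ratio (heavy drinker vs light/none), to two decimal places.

The missing cell is in the unexposed row: 502 − 27 = 475.
So a = 598, b = 1630, c = 27, d = 475.
OR = (a·d)/(b·c) = (598 × 475) / (1630 × 27) = 284050 / 44010 = 6.45421

6.45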